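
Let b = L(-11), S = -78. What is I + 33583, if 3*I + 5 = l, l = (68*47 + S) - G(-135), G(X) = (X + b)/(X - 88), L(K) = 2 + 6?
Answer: 23161099/669 ≈ 34621.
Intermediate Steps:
L(K) = 8
b = 8
G(X) = (8 + X)/(-88 + X) (G(X) = (X + 8)/(X - 88) = (8 + X)/(-88 + X))
l = 695187/223 (l = (68*47 - 78) - (8 - 135)/(-88 - 135) = (3196 - 78) - (-127)/(-223) = 3118 - (-1)*(-127)/223 = 3118 - 1*127/223 = 3118 - 127/223 = 695187/223 ≈ 3117.4)
I = 694072/669 (I = -5/3 + (⅓)*(695187/223) = -5/3 + 231729/223 = 694072/669 ≈ 1037.5)
I + 33583 = 694072/669 + 33583 = 23161099/669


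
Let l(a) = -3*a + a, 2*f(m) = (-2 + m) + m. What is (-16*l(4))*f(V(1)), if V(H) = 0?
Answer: -128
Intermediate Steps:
f(m) = -1 + m (f(m) = ((-2 + m) + m)/2 = (-2 + 2*m)/2 = -1 + m)
l(a) = -2*a
(-16*l(4))*f(V(1)) = (-(-32)*4)*(-1 + 0) = -16*(-8)*(-1) = 128*(-1) = -128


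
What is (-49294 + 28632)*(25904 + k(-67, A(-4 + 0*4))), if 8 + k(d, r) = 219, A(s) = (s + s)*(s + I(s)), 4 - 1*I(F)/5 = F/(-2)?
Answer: -539588130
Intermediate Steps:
I(F) = 20 + 5*F/2 (I(F) = 20 - 5*F/(-2) = 20 - 5*F*(-1)/2 = 20 - (-5)*F/2 = 20 + 5*F/2)
A(s) = 2*s*(20 + 7*s/2) (A(s) = (s + s)*(s + (20 + 5*s/2)) = (2*s)*(20 + 7*s/2) = 2*s*(20 + 7*s/2))
k(d, r) = 211 (k(d, r) = -8 + 219 = 211)
(-49294 + 28632)*(25904 + k(-67, A(-4 + 0*4))) = (-49294 + 28632)*(25904 + 211) = -20662*26115 = -539588130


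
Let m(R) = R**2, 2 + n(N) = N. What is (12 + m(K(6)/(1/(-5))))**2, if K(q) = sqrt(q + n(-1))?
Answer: 7569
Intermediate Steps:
n(N) = -2 + N
K(q) = sqrt(-3 + q) (K(q) = sqrt(q + (-2 - 1)) = sqrt(q - 3) = sqrt(-3 + q))
(12 + m(K(6)/(1/(-5))))**2 = (12 + (sqrt(-3 + 6)/(1/(-5)))**2)**2 = (12 + (sqrt(3)/(-1/5))**2)**2 = (12 + (sqrt(3)*(-5))**2)**2 = (12 + (-5*sqrt(3))**2)**2 = (12 + 75)**2 = 87**2 = 7569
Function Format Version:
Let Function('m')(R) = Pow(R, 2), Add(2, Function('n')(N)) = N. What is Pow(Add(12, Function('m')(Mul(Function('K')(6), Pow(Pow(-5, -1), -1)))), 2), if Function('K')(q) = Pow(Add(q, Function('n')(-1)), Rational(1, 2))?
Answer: 7569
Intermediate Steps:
Function('n')(N) = Add(-2, N)
Function('K')(q) = Pow(Add(-3, q), Rational(1, 2)) (Function('K')(q) = Pow(Add(q, Add(-2, -1)), Rational(1, 2)) = Pow(Add(q, -3), Rational(1, 2)) = Pow(Add(-3, q), Rational(1, 2)))
Pow(Add(12, Function('m')(Mul(Function('K')(6), Pow(Pow(-5, -1), -1)))), 2) = Pow(Add(12, Pow(Mul(Pow(Add(-3, 6), Rational(1, 2)), Pow(Pow(-5, -1), -1)), 2)), 2) = Pow(Add(12, Pow(Mul(Pow(3, Rational(1, 2)), Pow(Rational(-1, 5), -1)), 2)), 2) = Pow(Add(12, Pow(Mul(Pow(3, Rational(1, 2)), -5), 2)), 2) = Pow(Add(12, Pow(Mul(-5, Pow(3, Rational(1, 2))), 2)), 2) = Pow(Add(12, 75), 2) = Pow(87, 2) = 7569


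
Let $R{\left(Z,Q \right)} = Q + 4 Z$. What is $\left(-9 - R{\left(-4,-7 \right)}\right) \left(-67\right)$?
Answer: $-938$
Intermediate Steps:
$\left(-9 - R{\left(-4,-7 \right)}\right) \left(-67\right) = \left(-9 - \left(-7 + 4 \left(-4\right)\right)\right) \left(-67\right) = \left(-9 - \left(-7 - 16\right)\right) \left(-67\right) = \left(-9 - -23\right) \left(-67\right) = \left(-9 + 23\right) \left(-67\right) = 14 \left(-67\right) = -938$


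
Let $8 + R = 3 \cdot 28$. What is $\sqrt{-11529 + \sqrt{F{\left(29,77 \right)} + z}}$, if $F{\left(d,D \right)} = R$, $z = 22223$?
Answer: $\sqrt{-11529 + \sqrt{22299}} \approx 106.68 i$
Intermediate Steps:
$R = 76$ ($R = -8 + 3 \cdot 28 = -8 + 84 = 76$)
$F{\left(d,D \right)} = 76$
$\sqrt{-11529 + \sqrt{F{\left(29,77 \right)} + z}} = \sqrt{-11529 + \sqrt{76 + 22223}} = \sqrt{-11529 + \sqrt{22299}}$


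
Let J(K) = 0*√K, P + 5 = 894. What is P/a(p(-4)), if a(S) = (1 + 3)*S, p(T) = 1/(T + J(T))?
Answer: -889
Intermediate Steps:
P = 889 (P = -5 + 894 = 889)
J(K) = 0
p(T) = 1/T (p(T) = 1/(T + 0) = 1/T)
a(S) = 4*S
P/a(p(-4)) = 889/((4/(-4))) = 889/((4*(-¼))) = 889/(-1) = 889*(-1) = -889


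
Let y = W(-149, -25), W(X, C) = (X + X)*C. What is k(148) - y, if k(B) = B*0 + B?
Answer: -7302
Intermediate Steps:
W(X, C) = 2*C*X (W(X, C) = (2*X)*C = 2*C*X)
k(B) = B (k(B) = 0 + B = B)
y = 7450 (y = 2*(-25)*(-149) = 7450)
k(148) - y = 148 - 1*7450 = 148 - 7450 = -7302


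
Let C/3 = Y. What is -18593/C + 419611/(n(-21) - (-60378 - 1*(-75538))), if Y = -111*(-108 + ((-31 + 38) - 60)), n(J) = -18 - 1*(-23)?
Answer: -3254054494/116072145 ≈ -28.035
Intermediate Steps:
n(J) = 5 (n(J) = -18 + 23 = 5)
Y = 17871 (Y = -111*(-108 + (7 - 60)) = -111*(-108 - 53) = -111*(-161) = 17871)
C = 53613 (C = 3*17871 = 53613)
-18593/C + 419611/(n(-21) - (-60378 - 1*(-75538))) = -18593/53613 + 419611/(5 - (-60378 - 1*(-75538))) = -18593*1/53613 + 419611/(5 - (-60378 + 75538)) = -18593/53613 + 419611/(5 - 1*15160) = -18593/53613 + 419611/(5 - 15160) = -18593/53613 + 419611/(-15155) = -18593/53613 + 419611*(-1/15155) = -18593/53613 - 419611/15155 = -3254054494/116072145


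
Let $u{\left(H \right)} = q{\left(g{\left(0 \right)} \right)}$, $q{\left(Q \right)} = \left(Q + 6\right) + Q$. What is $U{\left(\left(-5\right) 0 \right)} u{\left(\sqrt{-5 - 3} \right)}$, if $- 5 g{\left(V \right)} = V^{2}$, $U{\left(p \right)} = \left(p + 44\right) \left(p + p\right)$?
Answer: $0$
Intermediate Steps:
$U{\left(p \right)} = 2 p \left(44 + p\right)$ ($U{\left(p \right)} = \left(44 + p\right) 2 p = 2 p \left(44 + p\right)$)
$g{\left(V \right)} = - \frac{V^{2}}{5}$
$q{\left(Q \right)} = 6 + 2 Q$ ($q{\left(Q \right)} = \left(6 + Q\right) + Q = 6 + 2 Q$)
$u{\left(H \right)} = 6$ ($u{\left(H \right)} = 6 + 2 \left(- \frac{0^{2}}{5}\right) = 6 + 2 \left(\left(- \frac{1}{5}\right) 0\right) = 6 + 2 \cdot 0 = 6 + 0 = 6$)
$U{\left(\left(-5\right) 0 \right)} u{\left(\sqrt{-5 - 3} \right)} = 2 \left(\left(-5\right) 0\right) \left(44 - 0\right) 6 = 2 \cdot 0 \left(44 + 0\right) 6 = 2 \cdot 0 \cdot 44 \cdot 6 = 0 \cdot 6 = 0$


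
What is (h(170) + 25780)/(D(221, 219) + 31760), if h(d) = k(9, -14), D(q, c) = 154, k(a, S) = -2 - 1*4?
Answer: 12887/15957 ≈ 0.80761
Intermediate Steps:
k(a, S) = -6 (k(a, S) = -2 - 4 = -6)
h(d) = -6
(h(170) + 25780)/(D(221, 219) + 31760) = (-6 + 25780)/(154 + 31760) = 25774/31914 = 25774*(1/31914) = 12887/15957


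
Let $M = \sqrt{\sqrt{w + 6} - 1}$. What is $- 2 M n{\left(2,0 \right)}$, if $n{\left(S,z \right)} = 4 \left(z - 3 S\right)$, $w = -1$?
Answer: $48 \sqrt{-1 + \sqrt{5}} \approx 53.366$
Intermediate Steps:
$n{\left(S,z \right)} = - 12 S + 4 z$
$M = \sqrt{-1 + \sqrt{5}}$ ($M = \sqrt{\sqrt{-1 + 6} - 1} = \sqrt{\sqrt{5} - 1} = \sqrt{-1 + \sqrt{5}} \approx 1.1118$)
$- 2 M n{\left(2,0 \right)} = - 2 \sqrt{-1 + \sqrt{5}} \left(\left(-12\right) 2 + 4 \cdot 0\right) = - 2 \sqrt{-1 + \sqrt{5}} \left(-24 + 0\right) = - 2 \sqrt{-1 + \sqrt{5}} \left(-24\right) = 48 \sqrt{-1 + \sqrt{5}}$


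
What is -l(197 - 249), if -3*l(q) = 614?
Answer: 614/3 ≈ 204.67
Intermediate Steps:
l(q) = -614/3 (l(q) = -⅓*614 = -614/3)
-l(197 - 249) = -1*(-614/3) = 614/3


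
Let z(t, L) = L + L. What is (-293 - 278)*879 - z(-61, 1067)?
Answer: -504043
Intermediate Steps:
z(t, L) = 2*L
(-293 - 278)*879 - z(-61, 1067) = (-293 - 278)*879 - 2*1067 = -571*879 - 1*2134 = -501909 - 2134 = -504043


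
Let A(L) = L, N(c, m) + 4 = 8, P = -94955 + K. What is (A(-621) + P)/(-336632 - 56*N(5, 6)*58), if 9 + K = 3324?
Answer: 92261/349624 ≈ 0.26389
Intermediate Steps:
K = 3315 (K = -9 + 3324 = 3315)
P = -91640 (P = -94955 + 3315 = -91640)
N(c, m) = 4 (N(c, m) = -4 + 8 = 4)
(A(-621) + P)/(-336632 - 56*N(5, 6)*58) = (-621 - 91640)/(-336632 - 56*4*58) = -92261/(-336632 - 224*58) = -92261/(-336632 - 12992) = -92261/(-349624) = -92261*(-1/349624) = 92261/349624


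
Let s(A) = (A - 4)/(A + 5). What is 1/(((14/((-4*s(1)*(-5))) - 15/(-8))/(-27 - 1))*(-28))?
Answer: 40/19 ≈ 2.1053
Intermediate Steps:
s(A) = (-4 + A)/(5 + A)
1/(((14/((-4*s(1)*(-5))) - 15/(-8))/(-27 - 1))*(-28)) = 1/(((14/((-4*(-4 + 1)/(5 + 1)*(-5))) - 15/(-8))/(-27 - 1))*(-28)) = 1/(((14/((-4*(-3)/6*(-5))) - 15*(-⅛))/(-28))*(-28)) = 1/(((14/((-2*(-3)/3*(-5))) + 15/8)*(-1/28))*(-28)) = 1/(((14/((-4*(-½)*(-5))) + 15/8)*(-1/28))*(-28)) = 1/(((14/((2*(-5))) + 15/8)*(-1/28))*(-28)) = 1/(((14/(-10) + 15/8)*(-1/28))*(-28)) = 1/(((14*(-⅒) + 15/8)*(-1/28))*(-28)) = 1/(((-7/5 + 15/8)*(-1/28))*(-28)) = 1/(((19/40)*(-1/28))*(-28)) = 1/(-19/1120*(-28)) = 1/(19/40) = 40/19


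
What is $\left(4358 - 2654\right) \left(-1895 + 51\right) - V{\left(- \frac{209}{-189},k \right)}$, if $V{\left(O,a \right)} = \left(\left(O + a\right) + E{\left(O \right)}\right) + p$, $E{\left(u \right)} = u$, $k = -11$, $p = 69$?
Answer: $- \frac{593882644}{189} \approx -3.1422 \cdot 10^{6}$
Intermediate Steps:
$V{\left(O,a \right)} = 69 + a + 2 O$ ($V{\left(O,a \right)} = \left(\left(O + a\right) + O\right) + 69 = \left(a + 2 O\right) + 69 = 69 + a + 2 O$)
$\left(4358 - 2654\right) \left(-1895 + 51\right) - V{\left(- \frac{209}{-189},k \right)} = \left(4358 - 2654\right) \left(-1895 + 51\right) - \left(69 - 11 + 2 \left(- \frac{209}{-189}\right)\right) = 1704 \left(-1844\right) - \left(69 - 11 + 2 \left(\left(-209\right) \left(- \frac{1}{189}\right)\right)\right) = -3142176 - \left(69 - 11 + 2 \cdot \frac{209}{189}\right) = -3142176 - \left(69 - 11 + \frac{418}{189}\right) = -3142176 - \frac{11380}{189} = - \frac{593882644}{189}$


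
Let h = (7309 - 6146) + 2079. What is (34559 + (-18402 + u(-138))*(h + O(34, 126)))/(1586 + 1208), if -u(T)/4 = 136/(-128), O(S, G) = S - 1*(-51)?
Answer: -244699021/11176 ≈ -21895.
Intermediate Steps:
O(S, G) = 51 + S (O(S, G) = S + 51 = 51 + S)
h = 3242 (h = 1163 + 2079 = 3242)
u(T) = 17/4 (u(T) = -544/(-128) = -544*(-1)/128 = -4*(-17/16) = 17/4)
(34559 + (-18402 + u(-138))*(h + O(34, 126)))/(1586 + 1208) = (34559 + (-18402 + 17/4)*(3242 + (51 + 34)))/(1586 + 1208) = (34559 - 73591*(3242 + 85)/4)/2794 = (34559 - 73591/4*3327)*(1/2794) = (34559 - 244837257/4)*(1/2794) = -244699021/4*1/2794 = -244699021/11176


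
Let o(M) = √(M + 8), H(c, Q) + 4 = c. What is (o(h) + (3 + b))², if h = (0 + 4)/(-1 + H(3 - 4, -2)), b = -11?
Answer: (24 - √66)²/9 ≈ 28.005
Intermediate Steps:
H(c, Q) = -4 + c
h = -⅔ (h = (0 + 4)/(-1 + (-4 + (3 - 4))) = 4/(-1 + (-4 - 1)) = 4/(-1 - 5) = 4/(-6) = 4*(-⅙) = -⅔ ≈ -0.66667)
o(M) = √(8 + M)
(o(h) + (3 + b))² = (√(8 - ⅔) + (3 - 11))² = (√(22/3) - 8)² = (√66/3 - 8)² = (-8 + √66/3)²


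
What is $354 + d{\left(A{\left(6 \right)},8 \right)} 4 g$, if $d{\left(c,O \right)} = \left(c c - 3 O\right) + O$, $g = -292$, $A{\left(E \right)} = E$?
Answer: $-23006$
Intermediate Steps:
$d{\left(c,O \right)} = c^{2} - 2 O$ ($d{\left(c,O \right)} = \left(c^{2} - 3 O\right) + O = c^{2} - 2 O$)
$354 + d{\left(A{\left(6 \right)},8 \right)} 4 g = 354 + \left(6^{2} - 16\right) 4 \left(-292\right) = 354 + \left(36 - 16\right) 4 \left(-292\right) = 354 + 20 \cdot 4 \left(-292\right) = 354 + 80 \left(-292\right) = 354 - 23360 = -23006$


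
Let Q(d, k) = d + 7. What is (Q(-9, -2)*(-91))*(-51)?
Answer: -9282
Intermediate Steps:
Q(d, k) = 7 + d
(Q(-9, -2)*(-91))*(-51) = ((7 - 9)*(-91))*(-51) = -2*(-91)*(-51) = 182*(-51) = -9282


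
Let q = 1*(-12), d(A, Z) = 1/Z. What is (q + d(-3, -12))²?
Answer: 21025/144 ≈ 146.01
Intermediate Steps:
q = -12
(q + d(-3, -12))² = (-12 + 1/(-12))² = (-12 - 1/12)² = (-145/12)² = 21025/144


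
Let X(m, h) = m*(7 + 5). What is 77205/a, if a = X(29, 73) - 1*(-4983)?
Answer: 25735/1777 ≈ 14.482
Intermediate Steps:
X(m, h) = 12*m (X(m, h) = m*12 = 12*m)
a = 5331 (a = 12*29 - 1*(-4983) = 348 + 4983 = 5331)
77205/a = 77205/5331 = 77205*(1/5331) = 25735/1777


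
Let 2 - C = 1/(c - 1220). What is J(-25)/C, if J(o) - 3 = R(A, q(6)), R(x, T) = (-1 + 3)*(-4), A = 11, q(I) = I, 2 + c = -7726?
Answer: -44740/17897 ≈ -2.4999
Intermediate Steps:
c = -7728 (c = -2 - 7726 = -7728)
C = 17897/8948 (C = 2 - 1/(-7728 - 1220) = 2 - 1/(-8948) = 2 - 1*(-1/8948) = 2 + 1/8948 = 17897/8948 ≈ 2.0001)
R(x, T) = -8 (R(x, T) = 2*(-4) = -8)
J(o) = -5 (J(o) = 3 - 8 = -5)
J(-25)/C = -5/17897/8948 = -5*8948/17897 = -44740/17897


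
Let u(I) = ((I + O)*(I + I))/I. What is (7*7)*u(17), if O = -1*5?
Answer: 1176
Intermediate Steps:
O = -5
u(I) = -10 + 2*I (u(I) = ((I - 5)*(I + I))/I = ((-5 + I)*(2*I))/I = (2*I*(-5 + I))/I = -10 + 2*I)
(7*7)*u(17) = (7*7)*(-10 + 2*17) = 49*(-10 + 34) = 49*24 = 1176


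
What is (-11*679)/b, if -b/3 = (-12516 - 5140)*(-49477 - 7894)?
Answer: 7469/3038827128 ≈ 2.4579e-6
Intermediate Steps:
b = -3038827128 (b = -3*(-12516 - 5140)*(-49477 - 7894) = -(-52968)*(-57371) = -3*1012942376 = -3038827128)
(-11*679)/b = -11*679/(-3038827128) = -7469*(-1/3038827128) = 7469/3038827128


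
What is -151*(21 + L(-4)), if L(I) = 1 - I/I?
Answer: -3171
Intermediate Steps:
L(I) = 0 (L(I) = 1 - 1*1 = 1 - 1 = 0)
-151*(21 + L(-4)) = -151*(21 + 0) = -151*21 = -3171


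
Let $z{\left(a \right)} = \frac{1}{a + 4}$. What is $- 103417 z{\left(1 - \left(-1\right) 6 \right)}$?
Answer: $- \frac{103417}{11} \approx -9401.5$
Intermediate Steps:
$z{\left(a \right)} = \frac{1}{4 + a}$
$- 103417 z{\left(1 - \left(-1\right) 6 \right)} = - \frac{103417}{4 - \left(-1 - 6\right)} = - \frac{103417}{4 + \left(1 - -6\right)} = - \frac{103417}{4 + \left(1 + 6\right)} = - \frac{103417}{4 + 7} = - \frac{103417}{11}$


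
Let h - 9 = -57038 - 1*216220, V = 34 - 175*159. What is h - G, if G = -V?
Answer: -301040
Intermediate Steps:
V = -27791 (V = 34 - 27825 = -27791)
G = 27791 (G = -1*(-27791) = 27791)
h = -273249 (h = 9 + (-57038 - 1*216220) = 9 + (-57038 - 216220) = 9 - 273258 = -273249)
h - G = -273249 - 1*27791 = -273249 - 27791 = -301040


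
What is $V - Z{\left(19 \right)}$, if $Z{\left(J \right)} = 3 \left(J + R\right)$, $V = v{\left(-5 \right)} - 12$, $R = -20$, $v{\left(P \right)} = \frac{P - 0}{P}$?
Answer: $-8$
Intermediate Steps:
$v{\left(P \right)} = 1$ ($v{\left(P \right)} = \frac{P + 0}{P} = \frac{P}{P} = 1$)
$V = -11$ ($V = 1 - 12 = -11$)
$Z{\left(J \right)} = -60 + 3 J$ ($Z{\left(J \right)} = 3 \left(J - 20\right) = 3 \left(-20 + J\right) = -60 + 3 J$)
$V - Z{\left(19 \right)} = -11 - \left(-60 + 3 \cdot 19\right) = -11 - \left(-60 + 57\right) = -11 - -3 = -11 + 3 = -8$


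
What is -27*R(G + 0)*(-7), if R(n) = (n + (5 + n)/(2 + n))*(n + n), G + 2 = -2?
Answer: 6804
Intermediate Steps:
G = -4 (G = -2 - 2 = -4)
R(n) = 2*n*(n + (5 + n)/(2 + n)) (R(n) = (n + (5 + n)/(2 + n))*(2*n) = 2*n*(n + (5 + n)/(2 + n)))
-27*R(G + 0)*(-7) = -54*(-4 + 0)*(5 + (-4 + 0)**2 + 3*(-4 + 0))/(2 + (-4 + 0))*(-7) = -54*(-4)*(5 + (-4)**2 + 3*(-4))/(2 - 4)*(-7) = -54*(-4)*(5 + 16 - 12)/(-2)*(-7) = -54*(-4)*(-1)*9/2*(-7) = -27*36*(-7) = -972*(-7) = 6804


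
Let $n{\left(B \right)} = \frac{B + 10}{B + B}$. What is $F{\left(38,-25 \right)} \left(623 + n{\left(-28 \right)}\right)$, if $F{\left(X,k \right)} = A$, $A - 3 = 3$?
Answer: $\frac{52359}{14} \approx 3739.9$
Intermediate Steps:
$A = 6$ ($A = 3 + 3 = 6$)
$n{\left(B \right)} = \frac{10 + B}{2 B}$
$F{\left(X,k \right)} = 6$
$F{\left(38,-25 \right)} \left(623 + n{\left(-28 \right)}\right) = 6 \left(623 + \frac{10 - 28}{2 \left(-28\right)}\right) = 6 \left(623 + \frac{1}{2} \left(- \frac{1}{28}\right) \left(-18\right)\right) = 6 \left(623 + \frac{9}{28}\right) = 6 \cdot \frac{17453}{28} = \frac{52359}{14}$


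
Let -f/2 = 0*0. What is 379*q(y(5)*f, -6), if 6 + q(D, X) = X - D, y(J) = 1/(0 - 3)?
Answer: -4548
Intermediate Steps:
y(J) = -1/3 (y(J) = 1/(-3) = -1/3)
f = 0 (f = -0*0 = -2*0 = 0)
q(D, X) = -6 + X - D (q(D, X) = -6 + (X - D) = -6 + X - D)
379*q(y(5)*f, -6) = 379*(-6 - 6 - (-1)*0/3) = 379*(-6 - 6 - 1*0) = 379*(-6 - 6 + 0) = 379*(-12) = -4548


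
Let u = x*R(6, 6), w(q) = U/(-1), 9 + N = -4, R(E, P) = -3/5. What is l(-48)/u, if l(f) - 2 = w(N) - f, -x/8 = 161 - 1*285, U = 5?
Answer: -75/992 ≈ -0.075605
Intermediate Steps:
R(E, P) = -⅗ (R(E, P) = -3*⅕ = -⅗)
x = 992 (x = -8*(161 - 1*285) = -8*(161 - 285) = -8*(-124) = 992)
N = -13 (N = -9 - 4 = -13)
w(q) = -5 (w(q) = 5/(-1) = 5*(-1) = -5)
l(f) = -3 - f (l(f) = 2 + (-5 - f) = -3 - f)
u = -2976/5 (u = 992*(-⅗) = -2976/5 ≈ -595.20)
l(-48)/u = (-3 - 1*(-48))/(-2976/5) = (-3 + 48)*(-5/2976) = 45*(-5/2976) = -75/992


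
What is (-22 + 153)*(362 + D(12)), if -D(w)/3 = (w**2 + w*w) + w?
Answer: -70478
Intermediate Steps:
D(w) = -6*w**2 - 3*w (D(w) = -3*((w**2 + w*w) + w) = -3*((w**2 + w**2) + w) = -3*(2*w**2 + w) = -3*(w + 2*w**2) = -6*w**2 - 3*w)
(-22 + 153)*(362 + D(12)) = (-22 + 153)*(362 - 3*12*(1 + 2*12)) = 131*(362 - 3*12*(1 + 24)) = 131*(362 - 3*12*25) = 131*(362 - 900) = 131*(-538) = -70478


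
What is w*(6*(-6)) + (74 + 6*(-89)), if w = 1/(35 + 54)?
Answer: -40976/89 ≈ -460.40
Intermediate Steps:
w = 1/89 ≈ 0.011236
w*(6*(-6)) + (74 + 6*(-89)) = (6*(-6))/89 + (74 + 6*(-89)) = (1/89)*(-36) + (74 - 534) = -36/89 - 460 = -40976/89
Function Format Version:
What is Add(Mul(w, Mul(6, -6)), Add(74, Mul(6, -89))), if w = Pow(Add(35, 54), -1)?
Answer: Rational(-40976, 89) ≈ -460.40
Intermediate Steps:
w = Rational(1, 89) (w = Pow(89, -1) = Rational(1, 89) ≈ 0.011236)
Add(Mul(w, Mul(6, -6)), Add(74, Mul(6, -89))) = Add(Mul(Rational(1, 89), Mul(6, -6)), Add(74, Mul(6, -89))) = Add(Mul(Rational(1, 89), -36), Add(74, -534)) = Add(Rational(-36, 89), -460) = Rational(-40976, 89)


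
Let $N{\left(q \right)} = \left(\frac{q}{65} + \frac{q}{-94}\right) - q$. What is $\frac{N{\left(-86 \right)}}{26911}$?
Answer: $\frac{261483}{82213105} \approx 0.0031806$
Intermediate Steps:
$N{\left(q \right)} = - \frac{6081 q}{6110}$ ($N{\left(q \right)} = \left(q \frac{1}{65} + q \left(- \frac{1}{94}\right)\right) - q = \left(\frac{q}{65} - \frac{q}{94}\right) - q = \frac{29 q}{6110} - q = - \frac{6081 q}{6110}$)
$\frac{N{\left(-86 \right)}}{26911} = \frac{\left(- \frac{6081}{6110}\right) \left(-86\right)}{26911} = \frac{261483}{3055} \cdot \frac{1}{26911} = \frac{261483}{82213105}$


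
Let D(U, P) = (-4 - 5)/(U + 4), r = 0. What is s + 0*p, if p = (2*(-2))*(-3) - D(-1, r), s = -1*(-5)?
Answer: 5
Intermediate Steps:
D(U, P) = -9/(4 + U)
s = 5
p = 15 (p = (2*(-2))*(-3) - (-9)/(4 - 1) = -4*(-3) - (-9)/3 = 12 - (-9)/3 = 12 - 1*(-3) = 12 + 3 = 15)
s + 0*p = 5 + 0*15 = 5 + 0 = 5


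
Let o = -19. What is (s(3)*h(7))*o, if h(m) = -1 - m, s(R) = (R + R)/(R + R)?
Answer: 152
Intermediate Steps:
s(R) = 1 (s(R) = (2*R)/((2*R)) = (2*R)*(1/(2*R)) = 1)
(s(3)*h(7))*o = (1*(-1 - 1*7))*(-19) = (1*(-1 - 7))*(-19) = (1*(-8))*(-19) = -8*(-19) = 152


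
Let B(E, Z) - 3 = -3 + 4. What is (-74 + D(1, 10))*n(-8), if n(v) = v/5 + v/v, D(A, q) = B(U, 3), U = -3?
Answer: 42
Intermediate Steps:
B(E, Z) = 4 (B(E, Z) = 3 + (-3 + 4) = 3 + 1 = 4)
D(A, q) = 4
n(v) = 1 + v/5 (n(v) = v*(⅕) + 1 = v/5 + 1 = 1 + v/5)
(-74 + D(1, 10))*n(-8) = (-74 + 4)*(1 + (⅕)*(-8)) = -70*(1 - 8/5) = -70*(-⅗) = 42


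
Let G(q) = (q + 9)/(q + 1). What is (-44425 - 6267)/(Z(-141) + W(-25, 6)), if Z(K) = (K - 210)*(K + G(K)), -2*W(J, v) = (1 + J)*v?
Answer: -30590/29709 ≈ -1.0297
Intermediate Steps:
G(q) = (9 + q)/(1 + q)
W(J, v) = -v*(1 + J)/2 (W(J, v) = -(1 + J)*v/2 = -v*(1 + J)/2)
Z(K) = (-210 + K)*(K + (9 + K)/(1 + K)) (Z(K) = (K - 210)*(K + (9 + K)/(1 + K)) = (-210 + K)*(K + (9 + K)/(1 + K)))
(-44425 - 6267)/(Z(-141) + W(-25, 6)) = (-44425 - 6267)/((-1890 + (-141)³ - 411*(-141) - 208*(-141)²)/(1 - 141) - ½*6*(1 - 25)) = -50692/((-1890 - 2803221 + 57951 - 208*19881)/(-140) - ½*6*(-24)) = -50692/(-(-1890 - 2803221 + 57951 - 4135248)/140 + 72) = -50692/(-1/140*(-6882408) + 72) = -50692/(1720602/35 + 72) = -50692/1723122/35 = -50692*35/1723122 = -30590/29709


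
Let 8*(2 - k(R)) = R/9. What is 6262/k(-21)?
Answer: 150288/55 ≈ 2732.5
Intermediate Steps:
k(R) = 2 - R/72 (k(R) = 2 - R/(8*9) = 2 - R/72)
6262/k(-21) = 6262/(2 - 1/72*(-21)) = 6262/(2 + 7/24) = 6262/(55/24) = 6262*(24/55) = 150288/55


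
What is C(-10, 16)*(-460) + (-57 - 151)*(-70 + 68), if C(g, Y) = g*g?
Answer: -45584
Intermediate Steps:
C(g, Y) = g²
C(-10, 16)*(-460) + (-57 - 151)*(-70 + 68) = (-10)²*(-460) + (-57 - 151)*(-70 + 68) = 100*(-460) - 208*(-2) = -46000 + 416 = -45584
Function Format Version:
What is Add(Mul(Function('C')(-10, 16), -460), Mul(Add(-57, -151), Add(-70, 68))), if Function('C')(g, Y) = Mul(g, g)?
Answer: -45584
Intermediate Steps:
Function('C')(g, Y) = Pow(g, 2)
Add(Mul(Function('C')(-10, 16), -460), Mul(Add(-57, -151), Add(-70, 68))) = Add(Mul(Pow(-10, 2), -460), Mul(Add(-57, -151), Add(-70, 68))) = Add(Mul(100, -460), Mul(-208, -2)) = Add(-46000, 416) = -45584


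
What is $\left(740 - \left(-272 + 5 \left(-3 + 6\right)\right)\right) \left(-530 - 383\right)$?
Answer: $-910261$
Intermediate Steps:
$\left(740 - \left(-272 + 5 \left(-3 + 6\right)\right)\right) \left(-530 - 383\right) = \left(740 + \left(\left(-5\right) 3 + 272\right)\right) \left(-913\right) = \left(740 + \left(-15 + 272\right)\right) \left(-913\right) = \left(740 + 257\right) \left(-913\right) = 997 \left(-913\right) = -910261$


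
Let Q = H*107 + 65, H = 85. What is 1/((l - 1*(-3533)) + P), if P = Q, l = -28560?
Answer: -1/15867 ≈ -6.3024e-5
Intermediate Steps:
Q = 9160 (Q = 85*107 + 65 = 9095 + 65 = 9160)
P = 9160
1/((l - 1*(-3533)) + P) = 1/((-28560 - 1*(-3533)) + 9160) = 1/((-28560 + 3533) + 9160) = 1/(-25027 + 9160) = 1/(-15867) = -1/15867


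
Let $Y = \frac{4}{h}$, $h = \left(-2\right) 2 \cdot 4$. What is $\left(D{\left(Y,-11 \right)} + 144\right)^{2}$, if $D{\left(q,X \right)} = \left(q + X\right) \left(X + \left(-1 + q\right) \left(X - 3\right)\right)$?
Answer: $\frac{321489}{64} \approx 5023.3$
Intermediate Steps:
$h = -16$ ($h = \left(-4\right) 4 = -16$)
$Y = - \frac{1}{4}$ ($Y = \frac{4}{-16} = 4 \left(- \frac{1}{16}\right) = - \frac{1}{4} \approx -0.25$)
$D{\left(q,X \right)} = \left(X + q\right) \left(X + \left(-1 + q\right) \left(-3 + X\right)\right)$ ($D{\left(q,X \right)} = \left(X + q\right) \left(X + \left(-1 + q\right) \left(X - 3\right)\right) = \left(X + q\right) \left(X + \left(-1 + q\right) \left(-3 + X\right)\right)$)
$\left(D{\left(Y,-11 \right)} + 144\right)^{2} = \left(\left(- 3 \left(- \frac{1}{4}\right)^{2} + 3 \left(-11\right) + 3 \left(- \frac{1}{4}\right) - 11 \left(- \frac{1}{4}\right)^{2} - \frac{\left(-11\right)^{2}}{4} - \left(-33\right) \left(- \frac{1}{4}\right)\right) + 144\right)^{2} = \left(\left(\left(-3\right) \frac{1}{16} - 33 - \frac{3}{4} - \frac{11}{16} - \frac{121}{4} - \frac{33}{4}\right) + 144\right)^{2} = \left(\left(- \frac{3}{16} - 33 - \frac{3}{4} - \frac{11}{16} - \frac{121}{4} - \frac{33}{4}\right) + 144\right)^{2} = \left(- \frac{585}{8} + 144\right)^{2} = \left(\frac{567}{8}\right)^{2} = \frac{321489}{64}$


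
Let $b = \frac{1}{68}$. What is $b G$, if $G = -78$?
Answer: $- \frac{39}{34} \approx -1.1471$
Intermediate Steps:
$b = \frac{1}{68} \approx 0.014706$
$b G = \frac{1}{68} \left(-78\right) = - \frac{39}{34}$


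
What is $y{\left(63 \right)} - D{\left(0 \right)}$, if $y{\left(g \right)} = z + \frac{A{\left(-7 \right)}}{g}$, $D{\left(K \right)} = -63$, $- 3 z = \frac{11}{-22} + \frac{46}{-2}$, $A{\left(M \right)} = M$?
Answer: $\frac{1273}{18} \approx 70.722$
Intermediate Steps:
$z = \frac{47}{6}$ ($z = - \frac{\frac{11}{-22} + \frac{46}{-2}}{3} = - \frac{11 \left(- \frac{1}{22}\right) + 46 \left(- \frac{1}{2}\right)}{3} = - \frac{- \frac{1}{2} - 23}{3} = \left(- \frac{1}{3}\right) \left(- \frac{47}{2}\right) = \frac{47}{6} \approx 7.8333$)
$y{\left(g \right)} = \frac{47}{6} - \frac{7}{g}$
$y{\left(63 \right)} - D{\left(0 \right)} = \left(\frac{47}{6} - \frac{7}{63}\right) - -63 = \left(\frac{47}{6} - \frac{1}{9}\right) + 63 = \frac{139}{18} + 63 = \frac{1273}{18}$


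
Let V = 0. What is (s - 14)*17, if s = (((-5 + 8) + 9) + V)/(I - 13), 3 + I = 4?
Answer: -255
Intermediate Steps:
I = 1 (I = -3 + 4 = 1)
s = -1 (s = (((-5 + 8) + 9) + 0)/(1 - 13) = ((3 + 9) + 0)/(-12) = (12 + 0)*(-1/12) = 12*(-1/12) = -1)
(s - 14)*17 = (-1 - 14)*17 = -15*17 = -255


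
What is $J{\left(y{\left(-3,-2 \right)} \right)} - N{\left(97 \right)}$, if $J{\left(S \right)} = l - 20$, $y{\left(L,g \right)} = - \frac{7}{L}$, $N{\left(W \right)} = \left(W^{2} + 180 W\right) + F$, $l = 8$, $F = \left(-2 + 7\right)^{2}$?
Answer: $-26906$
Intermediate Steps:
$F = 25$ ($F = 5^{2} = 25$)
$N{\left(W \right)} = 25 + W^{2} + 180 W$ ($N{\left(W \right)} = \left(W^{2} + 180 W\right) + 25 = 25 + W^{2} + 180 W$)
$J{\left(S \right)} = -12$ ($J{\left(S \right)} = 8 - 20 = -12$)
$J{\left(y{\left(-3,-2 \right)} \right)} - N{\left(97 \right)} = -12 - \left(25 + 97^{2} + 180 \cdot 97\right) = -12 - \left(25 + 9409 + 17460\right) = -12 - 26894 = -26906$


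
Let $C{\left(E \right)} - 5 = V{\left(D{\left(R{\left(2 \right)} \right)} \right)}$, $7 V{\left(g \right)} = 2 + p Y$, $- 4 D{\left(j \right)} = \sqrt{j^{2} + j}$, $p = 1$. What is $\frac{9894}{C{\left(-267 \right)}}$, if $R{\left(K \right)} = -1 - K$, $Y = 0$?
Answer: $\frac{69258}{37} \approx 1871.8$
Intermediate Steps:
$D{\left(j \right)} = - \frac{\sqrt{j + j^{2}}}{4}$ ($D{\left(j \right)} = - \frac{\sqrt{j^{2} + j}}{4} = - \frac{\sqrt{j + j^{2}}}{4}$)
$V{\left(g \right)} = \frac{2}{7}$ ($V{\left(g \right)} = \frac{2 + 1 \cdot 0}{7} = \frac{2 + 0}{7} = \frac{1}{7} \cdot 2 = \frac{2}{7}$)
$C{\left(E \right)} = \frac{37}{7}$ ($C{\left(E \right)} = 5 + \frac{2}{7} = \frac{37}{7}$)
$\frac{9894}{C{\left(-267 \right)}} = \frac{9894}{\frac{37}{7}} = 9894 \cdot \frac{7}{37} = \frac{69258}{37}$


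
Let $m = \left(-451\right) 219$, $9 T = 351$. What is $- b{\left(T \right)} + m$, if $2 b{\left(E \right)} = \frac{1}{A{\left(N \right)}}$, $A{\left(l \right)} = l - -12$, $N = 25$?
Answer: $- \frac{7308907}{74} \approx -98769.0$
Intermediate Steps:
$T = 39$ ($T = \frac{1}{9} \cdot 351 = 39$)
$A{\left(l \right)} = 12 + l$ ($A{\left(l \right)} = l + 12 = 12 + l$)
$b{\left(E \right)} = \frac{1}{74}$ ($b{\left(E \right)} = \frac{1}{2 \left(12 + 25\right)} = \frac{1}{2 \cdot 37} = \frac{1}{2} \cdot \frac{1}{37} = \frac{1}{74}$)
$m = -98769$
$- b{\left(T \right)} + m = \left(-1\right) \frac{1}{74} - 98769 = - \frac{1}{74} - 98769 = - \frac{7308907}{74}$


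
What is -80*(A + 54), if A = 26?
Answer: -6400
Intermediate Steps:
-80*(A + 54) = -80*(26 + 54) = -80*80 = -6400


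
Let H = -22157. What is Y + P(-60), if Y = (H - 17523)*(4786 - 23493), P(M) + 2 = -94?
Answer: 742293664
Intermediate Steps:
P(M) = -96 (P(M) = -2 - 94 = -96)
Y = 742293760 (Y = (-22157 - 17523)*(4786 - 23493) = -39680*(-18707) = 742293760)
Y + P(-60) = 742293760 - 96 = 742293664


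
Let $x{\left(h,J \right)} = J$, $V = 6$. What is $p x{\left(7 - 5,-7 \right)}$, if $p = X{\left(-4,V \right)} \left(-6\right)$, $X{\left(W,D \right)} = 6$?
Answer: $252$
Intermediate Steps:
$p = -36$ ($p = 6 \left(-6\right) = -36$)
$p x{\left(7 - 5,-7 \right)} = \left(-36\right) \left(-7\right) = 252$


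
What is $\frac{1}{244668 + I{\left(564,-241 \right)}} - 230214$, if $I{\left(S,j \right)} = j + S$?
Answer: $- \frac{56400358073}{244991} \approx -2.3021 \cdot 10^{5}$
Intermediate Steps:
$I{\left(S,j \right)} = S + j$
$\frac{1}{244668 + I{\left(564,-241 \right)}} - 230214 = \frac{1}{244668 + \left(564 - 241\right)} - 230214 = \frac{1}{244668 + 323} - 230214 = \frac{1}{244991} - 230214 = - \frac{56400358073}{244991}$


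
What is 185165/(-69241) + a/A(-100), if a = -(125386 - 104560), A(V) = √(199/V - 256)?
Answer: -185165/69241 + 208260*I*√25799/25799 ≈ -2.6742 + 1296.6*I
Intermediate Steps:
A(V) = √(-256 + 199/V)
a = -20826 (a = -1*20826 = -20826)
185165/(-69241) + a/A(-100) = 185165/(-69241) - 20826/√(-256 + 199/(-100)) = 185165*(-1/69241) - 20826/√(-256 + 199*(-1/100)) = -185165/69241 - 20826/√(-256 - 199/100) = -185165/69241 - 20826*(-10*I*√25799/25799) = -185165/69241 - (-208260)*I*√25799/25799 = -185165/69241 + 208260*I*√25799/25799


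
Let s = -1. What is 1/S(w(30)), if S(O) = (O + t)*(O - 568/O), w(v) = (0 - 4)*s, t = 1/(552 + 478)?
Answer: -515/284349 ≈ -0.0018112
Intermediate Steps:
t = 1/1030 ≈ 0.00097087
w(v) = 4 (w(v) = (0 - 4)*(-1) = -4*(-1) = 4)
S(O) = (1/1030 + O)*(O - 568/O) (S(O) = (O + 1/1030)*(O - 568/O) = (1/1030 + O)*(O - 568/O))
1/S(w(30)) = 1/(-568 + 4**2 - 284/515/4 + (1/1030)*4) = 1/(-568 + 16 - 284/515*1/4 + 2/515) = 1/(-568 + 16 - 71/515 + 2/515) = 1/(-284349/515) = -515/284349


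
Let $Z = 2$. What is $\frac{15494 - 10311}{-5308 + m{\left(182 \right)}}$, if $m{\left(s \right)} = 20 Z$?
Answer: $- \frac{5183}{5268} \approx -0.98386$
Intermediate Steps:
$m{\left(s \right)} = 40$ ($m{\left(s \right)} = 20 \cdot 2 = 40$)
$\frac{15494 - 10311}{-5308 + m{\left(182 \right)}} = \frac{15494 - 10311}{-5308 + 40} = \frac{5183}{-5268} = 5183 \left(- \frac{1}{5268}\right) = - \frac{5183}{5268}$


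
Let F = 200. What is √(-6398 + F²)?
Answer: √33602 ≈ 183.31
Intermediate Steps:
√(-6398 + F²) = √(-6398 + 200²) = √(-6398 + 40000) = √33602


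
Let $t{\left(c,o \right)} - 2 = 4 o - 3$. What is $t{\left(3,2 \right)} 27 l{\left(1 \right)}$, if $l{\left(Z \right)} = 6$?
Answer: $1134$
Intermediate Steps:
$t{\left(c,o \right)} = -1 + 4 o$ ($t{\left(c,o \right)} = 2 + \left(4 o - 3\right) = 2 + \left(-3 + 4 o\right) = -1 + 4 o$)
$t{\left(3,2 \right)} 27 l{\left(1 \right)} = \left(-1 + 4 \cdot 2\right) 27 \cdot 6 = \left(-1 + 8\right) 27 \cdot 6 = 7 \cdot 27 \cdot 6 = 189 \cdot 6 = 1134$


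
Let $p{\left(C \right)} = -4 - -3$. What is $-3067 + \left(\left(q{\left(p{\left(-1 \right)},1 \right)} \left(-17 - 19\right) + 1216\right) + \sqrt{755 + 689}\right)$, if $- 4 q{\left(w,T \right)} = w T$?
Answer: $-1822$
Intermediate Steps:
$p{\left(C \right)} = -1$ ($p{\left(C \right)} = -4 + 3 = -1$)
$q{\left(w,T \right)} = - \frac{T w}{4}$ ($q{\left(w,T \right)} = - \frac{w T}{4} = - \frac{T w}{4}$)
$-3067 + \left(\left(q{\left(p{\left(-1 \right)},1 \right)} \left(-17 - 19\right) + 1216\right) + \sqrt{755 + 689}\right) = -3067 + \left(\left(\left(- \frac{1}{4}\right) 1 \left(-1\right) \left(-17 - 19\right) + 1216\right) + \sqrt{755 + 689}\right) = -3067 + \left(\left(\frac{1}{4} \left(-36\right) + 1216\right) + \sqrt{1444}\right) = -3067 + \left(\left(-9 + 1216\right) + 38\right) = -3067 + \left(1207 + 38\right) = -3067 + 1245 = -1822$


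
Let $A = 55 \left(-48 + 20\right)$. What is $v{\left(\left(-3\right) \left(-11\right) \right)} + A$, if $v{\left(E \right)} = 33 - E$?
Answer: $-1540$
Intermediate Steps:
$A = -1540$ ($A = 55 \left(-28\right) = -1540$)
$v{\left(\left(-3\right) \left(-11\right) \right)} + A = \left(33 - \left(-3\right) \left(-11\right)\right) - 1540 = \left(33 - 33\right) - 1540 = 0 - 1540 = -1540$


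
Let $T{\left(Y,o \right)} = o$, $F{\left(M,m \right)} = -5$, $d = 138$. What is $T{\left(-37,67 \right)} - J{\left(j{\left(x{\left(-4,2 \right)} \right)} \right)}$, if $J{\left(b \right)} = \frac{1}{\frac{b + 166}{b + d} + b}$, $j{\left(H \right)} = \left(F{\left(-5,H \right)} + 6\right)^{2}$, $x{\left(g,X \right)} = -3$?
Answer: $\frac{20363}{306} \approx 66.546$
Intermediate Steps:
$j{\left(H \right)} = 1$ ($j{\left(H \right)} = \left(-5 + 6\right)^{2} = 1^{2} = 1$)
$J{\left(b \right)} = \frac{1}{b + \frac{166 + b}{138 + b}}$ ($J{\left(b \right)} = \frac{1}{\frac{b + 166}{b + 138} + b} = \frac{1}{\frac{166 + b}{138 + b} + b} = \frac{1}{b + \frac{166 + b}{138 + b}}$)
$T{\left(-37,67 \right)} - J{\left(j{\left(x{\left(-4,2 \right)} \right)} \right)} = 67 - \frac{138 + 1}{166 + 1^{2} + 139 \cdot 1} = 67 - \frac{1}{166 + 1 + 139} \cdot 139 = 67 - \frac{1}{306} \cdot 139 = 67 - \frac{139}{306} = \frac{20363}{306}$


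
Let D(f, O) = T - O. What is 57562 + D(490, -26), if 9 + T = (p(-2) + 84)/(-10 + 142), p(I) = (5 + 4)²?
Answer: 230321/4 ≈ 57580.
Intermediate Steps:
p(I) = 81 (p(I) = 9² = 81)
T = -31/4 (T = -9 + (81 + 84)/(-10 + 142) = -9 + 165/132 = -9 + 165*(1/132) = -9 + 5/4 = -31/4 ≈ -7.7500)
D(f, O) = -31/4 - O
57562 + D(490, -26) = 57562 + (-31/4 - 1*(-26)) = 57562 + (-31/4 + 26) = 57562 + 73/4 = 230321/4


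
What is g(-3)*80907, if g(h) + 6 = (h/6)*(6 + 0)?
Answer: -728163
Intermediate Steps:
g(h) = -6 + h (g(h) = -6 + (h/6)*(6 + 0) = -6 + (h*(1/6))*6 = -6 + (h/6)*6 = -6 + h)
g(-3)*80907 = (-6 - 3)*80907 = -9*80907 = -728163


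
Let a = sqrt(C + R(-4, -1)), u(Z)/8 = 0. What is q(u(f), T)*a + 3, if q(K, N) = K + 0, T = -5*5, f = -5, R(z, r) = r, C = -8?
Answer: 3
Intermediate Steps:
u(Z) = 0 (u(Z) = 8*0 = 0)
a = 3*I (a = sqrt(-8 - 1) = sqrt(-9) = 3*I ≈ 3.0*I)
T = -25
q(K, N) = K
q(u(f), T)*a + 3 = 0*(3*I) + 3 = 0 + 3 = 3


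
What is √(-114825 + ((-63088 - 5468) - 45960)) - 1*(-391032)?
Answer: 391032 + I*√229341 ≈ 3.9103e+5 + 478.9*I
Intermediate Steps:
√(-114825 + ((-63088 - 5468) - 45960)) - 1*(-391032) = √(-114825 + (-68556 - 45960)) + 391032 = √(-114825 - 114516) + 391032 = √(-229341) + 391032 = I*√229341 + 391032 = 391032 + I*√229341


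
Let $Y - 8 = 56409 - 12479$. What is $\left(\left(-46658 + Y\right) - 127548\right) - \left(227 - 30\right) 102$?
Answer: $-150362$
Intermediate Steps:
$Y = 43938$ ($Y = 8 + \left(56409 - 12479\right) = 8 + 43930 = 43938$)
$\left(\left(-46658 + Y\right) - 127548\right) - \left(227 - 30\right) 102 = \left(\left(-46658 + 43938\right) - 127548\right) - \left(227 - 30\right) 102 = \left(-2720 - 127548\right) - 197 \cdot 102 = -130268 - 20094 = -150362$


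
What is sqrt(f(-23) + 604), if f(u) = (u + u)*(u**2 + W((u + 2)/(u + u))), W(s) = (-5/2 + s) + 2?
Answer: 4*I*sqrt(1483) ≈ 154.04*I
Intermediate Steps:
W(s) = -1/2 + s (W(s) = (-5*1/2 + s) + 2 = (-5/2 + s) + 2 = -1/2 + s)
f(u) = 2*u*(-1/2 + u**2 + (2 + u)/(2*u)) (f(u) = (u + u)*(u**2 + (-1/2 + (u + 2)/(u + u))) = (2*u)*(u**2 + (-1/2 + (2 + u)/((2*u)))) = (2*u)*(u**2 + (-1/2 + (2 + u)*(1/(2*u)))) = (2*u)*(u**2 + (-1/2 + (2 + u)/(2*u))) = (2*u)*(-1/2 + u**2 + (2 + u)/(2*u)) = 2*u*(-1/2 + u**2 + (2 + u)/(2*u)))
sqrt(f(-23) + 604) = sqrt((2 + 2*(-23)**3) + 604) = sqrt((2 + 2*(-12167)) + 604) = sqrt((2 - 24334) + 604) = sqrt(-24332 + 604) = sqrt(-23728) = 4*I*sqrt(1483)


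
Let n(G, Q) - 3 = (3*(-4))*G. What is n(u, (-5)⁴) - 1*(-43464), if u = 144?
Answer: 41739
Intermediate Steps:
n(G, Q) = 3 - 12*G (n(G, Q) = 3 + (3*(-4))*G = 3 - 12*G)
n(u, (-5)⁴) - 1*(-43464) = (3 - 12*144) - 1*(-43464) = (3 - 1728) + 43464 = -1725 + 43464 = 41739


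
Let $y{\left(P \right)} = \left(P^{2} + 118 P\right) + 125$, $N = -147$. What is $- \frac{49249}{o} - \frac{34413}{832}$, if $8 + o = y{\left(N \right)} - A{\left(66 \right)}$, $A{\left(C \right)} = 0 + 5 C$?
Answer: $- \frac{90173909}{1684800} \approx -53.522$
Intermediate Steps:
$A{\left(C \right)} = 5 C$
$y{\left(P \right)} = 125 + P^{2} + 118 P$
$o = 4050$ ($o = -8 + \left(\left(125 + \left(-147\right)^{2} + 118 \left(-147\right)\right) - 5 \cdot 66\right) = -8 + \left(\left(125 + 21609 - 17346\right) - 330\right) = -8 + \left(4388 - 330\right) = -8 + 4058 = 4050$)
$- \frac{49249}{o} - \frac{34413}{832} = - \frac{49249}{4050} - \frac{34413}{832} = - \frac{90173909}{1684800}$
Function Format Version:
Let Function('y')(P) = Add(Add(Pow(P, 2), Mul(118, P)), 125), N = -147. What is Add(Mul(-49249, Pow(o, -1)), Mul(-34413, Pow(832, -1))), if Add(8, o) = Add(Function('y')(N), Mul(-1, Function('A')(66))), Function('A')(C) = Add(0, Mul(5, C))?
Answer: Rational(-90173909, 1684800) ≈ -53.522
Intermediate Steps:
Function('A')(C) = Mul(5, C)
Function('y')(P) = Add(125, Pow(P, 2), Mul(118, P))
o = 4050 (o = Add(-8, Add(Add(125, Pow(-147, 2), Mul(118, -147)), Mul(-1, Mul(5, 66)))) = Add(-8, Add(Add(125, 21609, -17346), Mul(-1, 330))) = Add(-8, Add(4388, -330)) = Add(-8, 4058) = 4050)
Add(Mul(-49249, Pow(o, -1)), Mul(-34413, Pow(832, -1))) = Add(Mul(-49249, Pow(4050, -1)), Mul(-34413, Pow(832, -1))) = Add(Mul(-49249, Rational(1, 4050)), Mul(-34413, Rational(1, 832))) = Add(Rational(-49249, 4050), Rational(-34413, 832)) = Rational(-90173909, 1684800)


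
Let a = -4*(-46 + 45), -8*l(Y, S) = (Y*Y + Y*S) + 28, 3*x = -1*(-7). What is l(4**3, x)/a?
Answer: -3205/24 ≈ -133.54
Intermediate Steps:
x = 7/3 (x = (-1*(-7))/3 = (1/3)*7 = 7/3 ≈ 2.3333)
l(Y, S) = -7/2 - Y**2/8 - S*Y/8 (l(Y, S) = -((Y*Y + Y*S) + 28)/8 = -((Y**2 + S*Y) + 28)/8 = -(28 + Y**2 + S*Y)/8 = -7/2 - Y**2/8 - S*Y/8)
a = 4 (a = -4*(-1) = 4)
l(4**3, x)/a = (-7/2 - (4**3)**2/8 - 1/8*7/3*4**3)/4 = (-7/2 - 1/8*64**2 - 1/8*7/3*64)*(1/4) = (-7/2 - 1/8*4096 - 56/3)*(1/4) = (-7/2 - 512 - 56/3)*(1/4) = -3205/6*1/4 = -3205/24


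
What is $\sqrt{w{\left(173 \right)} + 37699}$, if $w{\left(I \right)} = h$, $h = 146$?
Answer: $87 \sqrt{5} \approx 194.54$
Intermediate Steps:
$w{\left(I \right)} = 146$
$\sqrt{w{\left(173 \right)} + 37699} = \sqrt{146 + 37699} = \sqrt{37845} = 87 \sqrt{5}$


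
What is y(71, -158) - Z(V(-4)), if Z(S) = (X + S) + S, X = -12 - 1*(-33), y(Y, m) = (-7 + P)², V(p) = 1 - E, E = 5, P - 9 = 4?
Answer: 23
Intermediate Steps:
P = 13 (P = 9 + 4 = 13)
V(p) = -4 (V(p) = 1 - 1*5 = 1 - 5 = -4)
y(Y, m) = 36 (y(Y, m) = (-7 + 13)² = 6² = 36)
X = 21 (X = -12 + 33 = 21)
Z(S) = 21 + 2*S (Z(S) = (21 + S) + S = 21 + 2*S)
y(71, -158) - Z(V(-4)) = 36 - (21 + 2*(-4)) = 36 - (21 - 8) = 36 - 1*13 = 36 - 13 = 23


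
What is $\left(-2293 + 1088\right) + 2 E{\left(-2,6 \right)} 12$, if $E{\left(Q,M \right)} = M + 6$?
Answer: $-917$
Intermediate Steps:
$E{\left(Q,M \right)} = 6 + M$
$\left(-2293 + 1088\right) + 2 E{\left(-2,6 \right)} 12 = \left(-2293 + 1088\right) + 2 \left(6 + 6\right) 12 = -1205 + 2 \cdot 12 \cdot 12 = -1205 + 24 \cdot 12 = -1205 + 288 = -917$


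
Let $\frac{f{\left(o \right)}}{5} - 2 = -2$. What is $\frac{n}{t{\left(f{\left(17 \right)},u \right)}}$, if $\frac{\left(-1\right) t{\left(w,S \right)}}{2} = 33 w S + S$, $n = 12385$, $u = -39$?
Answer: $\frac{12385}{78} \approx 158.78$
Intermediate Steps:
$f{\left(o \right)} = 0$ ($f{\left(o \right)} = 10 + 5 \left(-2\right) = 10 - 10 = 0$)
$t{\left(w,S \right)} = - 2 S - 66 S w$ ($t{\left(w,S \right)} = - 2 \left(33 w S + S\right) = - 2 \left(33 S w + S\right) = - 2 \left(S + 33 S w\right) = - 2 S - 66 S w$)
$\frac{n}{t{\left(f{\left(17 \right)},u \right)}} = \frac{12385}{\left(-2\right) \left(-39\right) \left(1 + 33 \cdot 0\right)} = \frac{12385}{\left(-2\right) \left(-39\right) \left(1 + 0\right)} = \frac{12385}{\left(-2\right) \left(-39\right) 1} = \frac{12385}{78}$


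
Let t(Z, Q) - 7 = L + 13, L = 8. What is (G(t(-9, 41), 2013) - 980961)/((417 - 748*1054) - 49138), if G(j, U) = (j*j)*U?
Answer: -597231/837113 ≈ -0.71344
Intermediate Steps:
t(Z, Q) = 28 (t(Z, Q) = 7 + (8 + 13) = 7 + 21 = 28)
G(j, U) = U*j**2 (G(j, U) = j**2*U = U*j**2)
(G(t(-9, 41), 2013) - 980961)/((417 - 748*1054) - 49138) = (2013*28**2 - 980961)/((417 - 748*1054) - 49138) = (2013*784 - 980961)/((417 - 788392) - 49138) = (1578192 - 980961)/(-787975 - 49138) = 597231/(-837113) = 597231*(-1/837113) = -597231/837113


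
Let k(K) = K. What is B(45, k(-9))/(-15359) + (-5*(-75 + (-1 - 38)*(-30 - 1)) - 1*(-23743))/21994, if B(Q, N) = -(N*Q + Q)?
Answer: 269665367/337805846 ≈ 0.79829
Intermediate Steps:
B(Q, N) = -Q - N*Q (B(Q, N) = -(Q + N*Q) = -Q - N*Q)
B(45, k(-9))/(-15359) + (-5*(-75 + (-1 - 38)*(-30 - 1)) - 1*(-23743))/21994 = -1*45*(1 - 9)/(-15359) + (-5*(-75 + (-1 - 38)*(-30 - 1)) - 1*(-23743))/21994 = -1*45*(-8)*(-1/15359) + (-5*(-75 - 39*(-31)) + 23743)*(1/21994) = 360*(-1/15359) + (-5*(-75 + 1209) + 23743)*(1/21994) = -360/15359 + (-5*1134 + 23743)*(1/21994) = -360/15359 + (-5670 + 23743)*(1/21994) = -360/15359 + 18073*(1/21994) = -360/15359 + 18073/21994 = 269665367/337805846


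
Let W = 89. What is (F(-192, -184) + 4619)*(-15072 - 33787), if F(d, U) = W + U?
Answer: -221038116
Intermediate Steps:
F(d, U) = 89 + U
(F(-192, -184) + 4619)*(-15072 - 33787) = ((89 - 184) + 4619)*(-15072 - 33787) = (-95 + 4619)*(-48859) = 4524*(-48859) = -221038116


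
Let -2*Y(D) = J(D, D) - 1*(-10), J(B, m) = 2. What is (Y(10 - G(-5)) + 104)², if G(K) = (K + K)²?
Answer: 9604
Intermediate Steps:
G(K) = 4*K² (G(K) = (2*K)² = 4*K²)
Y(D) = -6 (Y(D) = -(2 - 1*(-10))/2 = -(2 + 10)/2 = -½*12 = -6)
(Y(10 - G(-5)) + 104)² = (-6 + 104)² = 98² = 9604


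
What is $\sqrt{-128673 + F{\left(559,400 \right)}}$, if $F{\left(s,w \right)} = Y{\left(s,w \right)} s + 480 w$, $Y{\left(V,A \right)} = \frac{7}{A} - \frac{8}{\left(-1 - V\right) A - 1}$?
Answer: $\frac{\sqrt{141245145573083057}}{1493340} \approx 251.67$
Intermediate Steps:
$Y{\left(V,A \right)} = - \frac{8}{-1 + A \left(-1 - V\right)} + \frac{7}{A}$ ($Y{\left(V,A \right)} = \frac{7}{A} - \frac{8}{A \left(-1 - V\right) - 1} = \frac{7}{A} - \frac{8}{-1 + A \left(-1 - V\right)} = - \frac{8}{-1 + A \left(-1 - V\right)} + \frac{7}{A}$)
$F{\left(s,w \right)} = 480 w + \frac{s \left(7 + 15 w + 7 s w\right)}{w \left(1 + w + s w\right)}$ ($F{\left(s,w \right)} = \frac{7 + 15 w + 7 w s}{w \left(1 + w + w s\right)} s + 480 w = \frac{7 + 15 w + 7 s w}{w \left(1 + w + s w\right)} s + 480 w = \frac{s \left(7 + 15 w + 7 s w\right)}{w \left(1 + w + s w\right)} + 480 w = 480 w + \frac{s \left(7 + 15 w + 7 s w\right)}{w \left(1 + w + s w\right)}$)
$\sqrt{-128673 + F{\left(559,400 \right)}} = \sqrt{-128673 + \frac{559 \left(7 + 15 \cdot 400 + 7 \cdot 559 \cdot 400\right) + 480 \cdot 400^{2} \left(1 + 400 + 559 \cdot 400\right)}{400 \left(1 + 400 + 559 \cdot 400\right)}} = \sqrt{-128673 + \frac{559 \left(7 + 6000 + 1565200\right) + 480 \cdot 160000 \left(1 + 400 + 223600\right)}{400 \left(1 + 400 + 223600\right)}} = \sqrt{-128673 + \frac{559 \cdot 1571207 + 480 \cdot 160000 \cdot 224001}{400 \cdot 224001}} = \sqrt{-128673 + \frac{1}{400} \cdot \frac{1}{224001} \left(878304713 + 17203276800000\right)} = \sqrt{-128673 + \frac{1}{400} \cdot \frac{1}{224001} \cdot 17204155104713} = \sqrt{-128673 + \frac{17204155104713}{89600400}} = \sqrt{\frac{5675002835513}{89600400}} = \frac{\sqrt{141245145573083057}}{1493340}$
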